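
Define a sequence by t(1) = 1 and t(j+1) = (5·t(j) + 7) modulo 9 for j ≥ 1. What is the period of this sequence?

We have t(1) = 1, t(2) = 3, t(3) = 4, t(4) = 0, t(5) = 7, t(6) = 6, t(7) = 1.
The sequence repeats with period 6.

6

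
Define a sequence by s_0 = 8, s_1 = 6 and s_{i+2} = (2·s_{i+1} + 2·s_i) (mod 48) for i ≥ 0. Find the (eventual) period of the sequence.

We have s_0 = 8,  s_1 = 6,  s_2 = 28,  s_3 = 20,  s_4 = 0,  s_5 = 40,  s_6 = 32,  s_7 = 0,  s_8 = 16,  s_9 = 32,  s_{10} = 0.
Since (s_9, s_{10}) = (s_6, s_7) = (32, 0) (two consecutive terms determine the rest), the sequence is eventually periodic: after a pre-period of length 6 it cycles with period 3.

3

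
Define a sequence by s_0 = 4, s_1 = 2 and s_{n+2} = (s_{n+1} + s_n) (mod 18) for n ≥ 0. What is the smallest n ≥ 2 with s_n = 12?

s_0 = 4; s_1 = 2; s_2 = 6; s_3 = 8; s_4 = 14; s_5 = 4; s_6 = 0; s_7 = 4; s_8 = 4; s_9 = 8; s_{10} = 12; s_{11} = 2; s_{12} = 14; s_{13} = 16; s_{14} = 12; s_{15} = 10; s_{16} = 4; s_{17} = 14; s_{18} = 0; s_{19} = 14; s_{20} = 14; s_{21} = 10; s_{22} = 6; s_{23} = 16; s_{24} = 4; s_{25} = 2.
The sequence repeats with period 24.
The value 12 first appears (with n ≥ 2) at s_{10}.

10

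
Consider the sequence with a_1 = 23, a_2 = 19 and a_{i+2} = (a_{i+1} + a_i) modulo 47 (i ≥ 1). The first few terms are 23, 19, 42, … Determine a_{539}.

6

We have a_1 = 23, a_2 = 19, a_3 = 42, a_4 = 14, a_5 = 9, a_6 = 23, a_7 = 32, a_8 = 8, a_9 = 40, a_{10} = 1, a_{11} = 41, a_{12} = 42, a_{13} = 36, a_{14} = 31, a_{15} = 20, a_{16} = 4, a_{17} = 24, a_{18} = 28, a_{19} = 5, a_{20} = 33, a_{21} = 38, a_{22} = 24, a_{23} = 15, a_{24} = 39, a_{25} = 7, a_{26} = 46, a_{27} = 6, a_{28} = 5, a_{29} = 11, a_{30} = 16, a_{31} = 27, a_{32} = 43, a_{33} = 23, a_{34} = 19.
The sequence repeats with period 32.
(539 - 1) mod 32 = 26, so a_{539} = a_{27} = 6.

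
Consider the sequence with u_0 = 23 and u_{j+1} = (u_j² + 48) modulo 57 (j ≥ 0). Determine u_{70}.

u_0 = 23,  u_1 = 7,  u_2 = 40,  u_3 = 52,  u_4 = 16,  u_5 = 19,  u_6 = 10,  u_7 = 34,  u_8 = 7.
Since u_8 = u_1 = 7, the sequence is eventually periodic: after a pre-period of length 1 it cycles with period 7.
For j ≥ 1, u_j depends only on (j - 1) mod 7. (70 - 1) mod 7 = 6, so u_{70} = u_7 = 34.

34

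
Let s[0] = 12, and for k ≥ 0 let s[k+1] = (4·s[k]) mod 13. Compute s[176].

We have s[0] = 12; s[1] = 9; s[2] = 10; s[3] = 1; s[4] = 4; s[5] = 3; s[6] = 12.
The sequence repeats with period 6.
(176 - 0) mod 6 = 2, so s[176] = s[2] = 10.

10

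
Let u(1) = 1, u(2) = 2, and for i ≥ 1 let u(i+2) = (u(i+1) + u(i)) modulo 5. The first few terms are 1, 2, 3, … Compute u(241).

1

Listing terms: u(1) = 1,  u(2) = 2,  u(3) = 3,  u(4) = 0,  u(5) = 3,  u(6) = 3,  u(7) = 1,  u(8) = 4,  u(9) = 0,  u(10) = 4,  u(11) = 4,  u(12) = 3,  u(13) = 2,  u(14) = 0,  u(15) = 2,  u(16) = 2,  u(17) = 4,  u(18) = 1,  u(19) = 0,  u(20) = 1,  u(21) = 1,  u(22) = 2.
The sequence repeats with period 20.
(241 - 1) mod 20 = 0, so u(241) = u(1) = 1.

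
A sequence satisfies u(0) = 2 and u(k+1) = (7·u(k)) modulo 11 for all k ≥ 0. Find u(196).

8

Computing terms: u(0) = 2,  u(1) = 3,  u(2) = 10,  u(3) = 4,  u(4) = 6,  u(5) = 9,  u(6) = 8,  u(7) = 1,  u(8) = 7,  u(9) = 5,  u(10) = 2.
The sequence repeats with period 10.
So u(196) = u(0 + ((196-0) mod 10)) = u(6) = 8.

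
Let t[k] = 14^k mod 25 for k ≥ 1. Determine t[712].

21

We have t[1] = 14,  t[2] = 21,  t[3] = 19,  t[4] = 16,  t[5] = 24,  t[6] = 11,  t[7] = 4,  t[8] = 6,  t[9] = 9,  t[10] = 1,  t[11] = 14.
The sequence repeats with period 10.
(712 - 1) mod 10 = 1, so t[712] = t[2] = 21.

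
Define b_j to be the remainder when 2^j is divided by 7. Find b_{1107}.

We have b_1 = 2; b_2 = 4; b_3 = 1; b_4 = 2.
The sequence repeats with period 3.
(1107 - 1) mod 3 = 2, so b_{1107} = b_3 = 1.

1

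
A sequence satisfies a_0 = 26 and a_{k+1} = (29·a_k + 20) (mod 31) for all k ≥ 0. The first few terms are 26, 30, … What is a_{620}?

26

We have a_0 = 26; a_1 = 30; a_2 = 22; a_3 = 7; a_4 = 6; a_5 = 8; a_6 = 4; a_7 = 12; a_8 = 27; a_9 = 28; a_{10} = 26.
The sequence repeats with period 10.
So a_{620} = a_{0 + ((620-0) mod 10)} = a_0 = 26.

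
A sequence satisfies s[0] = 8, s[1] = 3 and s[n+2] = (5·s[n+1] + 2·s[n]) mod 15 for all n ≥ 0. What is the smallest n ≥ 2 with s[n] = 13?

Listing terms: s[0] = 8,  s[1] = 3,  s[2] = 1,  s[3] = 11,  s[4] = 12,  s[5] = 7,  s[6] = 14,  s[7] = 9,  s[8] = 13,  s[9] = 8,  s[10] = 6,  s[11] = 1,  s[12] = 2,  s[13] = 12,  s[14] = 4,  s[15] = 14,  s[16] = 3,  s[17] = 13,  s[18] = 11,  s[19] = 6,  s[20] = 7,  s[21] = 2,  s[22] = 9,  s[23] = 4,  s[24] = 8,  s[25] = 3.
The sequence repeats with period 24.
The value 13 first appears (with n ≥ 2) at s[8].

8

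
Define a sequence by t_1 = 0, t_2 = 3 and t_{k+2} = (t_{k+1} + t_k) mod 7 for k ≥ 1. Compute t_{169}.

Listing terms: t_1 = 0; t_2 = 3; t_3 = 3; t_4 = 6; t_5 = 2; t_6 = 1; t_7 = 3; t_8 = 4; t_9 = 0; t_{10} = 4; t_{11} = 4; t_{12} = 1; t_{13} = 5; t_{14} = 6; t_{15} = 4; t_{16} = 3; t_{17} = 0; t_{18} = 3.
Since (t_{17}, t_{18}) = (t_1, t_2) = (0, 3) (two consecutive terms determine the rest), the sequence is periodic with period 16.
So t_{169} = t_{1 + ((169-1) mod 16)} = t_9 = 0.

0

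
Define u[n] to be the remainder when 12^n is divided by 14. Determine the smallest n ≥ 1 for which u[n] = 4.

2

Listing terms: u[0] = 1; u[1] = 12; u[2] = 4; u[3] = 6; u[4] = 2; u[5] = 10; u[6] = 8; u[7] = 12.
Since u[7] = u[1] = 12, the sequence is eventually periodic: after a pre-period of length 1 it cycles with period 6.
The value 4 first appears (with n ≥ 1) at u[2].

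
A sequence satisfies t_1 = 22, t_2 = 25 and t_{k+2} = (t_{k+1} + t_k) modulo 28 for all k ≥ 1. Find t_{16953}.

27

We have t_1 = 22; t_2 = 25; t_3 = 19; t_4 = 16; t_5 = 7; t_6 = 23; t_7 = 2; t_8 = 25; t_9 = 27; t_{10} = 24; t_{11} = 23; t_{12} = 19; t_{13} = 14; t_{14} = 5; t_{15} = 19; t_{16} = 24; t_{17} = 15; t_{18} = 11; t_{19} = 26; t_{20} = 9; t_{21} = 7; t_{22} = 16; t_{23} = 23; t_{24} = 11; t_{25} = 6; t_{26} = 17; t_{27} = 23; t_{28} = 12; t_{29} = 7; t_{30} = 19; t_{31} = 26; t_{32} = 17; t_{33} = 15; t_{34} = 4; t_{35} = 19; t_{36} = 23; t_{37} = 14; t_{38} = 9; t_{39} = 23; t_{40} = 4; t_{41} = 27; t_{42} = 3; t_{43} = 2; t_{44} = 5; t_{45} = 7; t_{46} = 12; t_{47} = 19; t_{48} = 3; t_{49} = 22; t_{50} = 25.
The sequence repeats with period 48.
(16953 - 1) mod 48 = 8, so t_{16953} = t_9 = 27.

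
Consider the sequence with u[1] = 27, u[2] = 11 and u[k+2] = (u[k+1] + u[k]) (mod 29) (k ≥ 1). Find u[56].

13

u[1] = 27, u[2] = 11, u[3] = 9, u[4] = 20, u[5] = 0, u[6] = 20, u[7] = 20, u[8] = 11, u[9] = 2, u[10] = 13, u[11] = 15, u[12] = 28, u[13] = 14, u[14] = 13, u[15] = 27, u[16] = 11.
The sequence repeats with period 14.
(56 - 1) mod 14 = 13, so u[56] = u[14] = 13.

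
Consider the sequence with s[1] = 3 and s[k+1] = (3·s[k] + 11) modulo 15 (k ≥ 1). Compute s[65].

We have s[1] = 3,  s[2] = 5,  s[3] = 11,  s[4] = 14,  s[5] = 8,  s[6] = 5.
Since s[6] = s[2] = 5, the sequence is eventually periodic: after a pre-period of length 1 it cycles with period 4.
For k ≥ 2, s[k] depends only on (k - 2) mod 4. (65 - 2) mod 4 = 3, so s[65] = s[5] = 8.

8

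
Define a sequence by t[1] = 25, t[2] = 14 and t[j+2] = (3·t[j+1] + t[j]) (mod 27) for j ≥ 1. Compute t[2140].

17

We have t[1] = 25, t[2] = 14, t[3] = 13, t[4] = 26, t[5] = 10, t[6] = 2, t[7] = 16, t[8] = 23, t[9] = 4, t[10] = 8, t[11] = 1, t[12] = 11, t[13] = 7, t[14] = 5, t[15] = 22, t[16] = 17, t[17] = 19, t[18] = 20, t[19] = 25, t[20] = 14.
The sequence repeats with period 18.
So t[2140] = t[1 + ((2140-1) mod 18)] = t[16] = 17.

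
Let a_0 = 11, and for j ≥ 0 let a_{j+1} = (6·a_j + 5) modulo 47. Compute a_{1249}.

0

We have a_0 = 11, a_1 = 24, a_2 = 8, a_3 = 6, a_4 = 41, a_5 = 16, a_6 = 7, a_7 = 0, a_8 = 5, a_9 = 35, a_{10} = 27, a_{11} = 26, a_{12} = 20, a_{13} = 31, a_{14} = 3, a_{15} = 23, a_{16} = 2, a_{17} = 17, a_{18} = 13, a_{19} = 36, a_{20} = 33, a_{21} = 15, a_{22} = 1, a_{23} = 11.
Since a_{23} = a_0 = 11, the sequence is periodic with period 23.
(1249 - 0) mod 23 = 7, so a_{1249} = a_7 = 0.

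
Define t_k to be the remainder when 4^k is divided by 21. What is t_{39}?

t_1 = 4, t_2 = 16, t_3 = 1, t_4 = 4.
The sequence repeats with period 3.
(39 - 1) mod 3 = 2, so t_{39} = t_3 = 1.

1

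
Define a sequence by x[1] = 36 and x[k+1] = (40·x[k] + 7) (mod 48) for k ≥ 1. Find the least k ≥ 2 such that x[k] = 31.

5

Listing terms: x[1] = 36, x[2] = 7, x[3] = 47, x[4] = 15, x[5] = 31, x[6] = 47.
Since x[6] = x[3] = 47, the sequence is eventually periodic: after a pre-period of length 2 it cycles with period 3.
The value 31 first appears (with k ≥ 2) at x[5].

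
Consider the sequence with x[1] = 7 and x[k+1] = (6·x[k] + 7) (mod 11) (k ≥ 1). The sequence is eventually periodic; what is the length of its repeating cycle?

10

x[1] = 7; x[2] = 5; x[3] = 4; x[4] = 9; x[5] = 6; x[6] = 10; x[7] = 1; x[8] = 2; x[9] = 8; x[10] = 0; x[11] = 7.
The sequence repeats with period 10.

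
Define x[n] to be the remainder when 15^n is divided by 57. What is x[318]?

45

Computing terms: x[1] = 15,  x[2] = 54,  x[3] = 12,  x[4] = 9,  x[5] = 21,  x[6] = 30,  x[7] = 51,  x[8] = 24,  x[9] = 18,  x[10] = 42,  x[11] = 3,  x[12] = 45,  x[13] = 48,  x[14] = 36,  x[15] = 27,  x[16] = 6,  x[17] = 33,  x[18] = 39,  x[19] = 15.
Since x[19] = x[1] = 15, the sequence is periodic with period 18.
So x[318] = x[1 + ((318-1) mod 18)] = x[12] = 45.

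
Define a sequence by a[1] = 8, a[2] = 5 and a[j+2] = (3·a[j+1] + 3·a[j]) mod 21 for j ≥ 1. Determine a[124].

6

Listing terms: a[1] = 8, a[2] = 5, a[3] = 18, a[4] = 6, a[5] = 9, a[6] = 3, a[7] = 15, a[8] = 12, a[9] = 18, a[10] = 6.
Since (a[9], a[10]) = (a[3], a[4]) = (18, 6) (two consecutive terms determine the rest), the sequence is eventually periodic: after a pre-period of length 2 it cycles with period 6.
For j ≥ 3, a[j] depends only on (j - 3) mod 6. (124 - 3) mod 6 = 1, so a[124] = a[4] = 6.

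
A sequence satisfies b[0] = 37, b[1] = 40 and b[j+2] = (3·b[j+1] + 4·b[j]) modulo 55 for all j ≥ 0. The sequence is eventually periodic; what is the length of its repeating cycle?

Computing terms: b[0] = 37; b[1] = 40; b[2] = 48; b[3] = 29; b[4] = 4; b[5] = 18; b[6] = 15; b[7] = 7; b[8] = 26; b[9] = 51; b[10] = 37; b[11] = 40.
Since (b[10], b[11]) = (b[0], b[1]) = (37, 40) (two consecutive terms determine the rest), the sequence is periodic with period 10.

10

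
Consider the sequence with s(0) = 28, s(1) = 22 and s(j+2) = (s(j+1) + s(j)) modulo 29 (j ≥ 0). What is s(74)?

6

We have s(0) = 28,  s(1) = 22,  s(2) = 21,  s(3) = 14,  s(4) = 6,  s(5) = 20,  s(6) = 26,  s(7) = 17,  s(8) = 14,  s(9) = 2,  s(10) = 16,  s(11) = 18,  s(12) = 5,  s(13) = 23,  s(14) = 28,  s(15) = 22.
Since (s(14), s(15)) = (s(0), s(1)) = (28, 22) (two consecutive terms determine the rest), the sequence is periodic with period 14.
(74 - 0) mod 14 = 4, so s(74) = s(4) = 6.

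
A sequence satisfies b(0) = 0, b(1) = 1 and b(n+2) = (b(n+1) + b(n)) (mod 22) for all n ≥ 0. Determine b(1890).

0

We have b(0) = 0; b(1) = 1; b(2) = 1; b(3) = 2; b(4) = 3; b(5) = 5; b(6) = 8; b(7) = 13; b(8) = 21; b(9) = 12; b(10) = 11; b(11) = 1; b(12) = 12; b(13) = 13; b(14) = 3; b(15) = 16; b(16) = 19; b(17) = 13; b(18) = 10; b(19) = 1; b(20) = 11; b(21) = 12; b(22) = 1; b(23) = 13; b(24) = 14; b(25) = 5; b(26) = 19; b(27) = 2; b(28) = 21; b(29) = 1; b(30) = 0; b(31) = 1.
Since (b(30), b(31)) = (b(0), b(1)) = (0, 1) (two consecutive terms determine the rest), the sequence is periodic with period 30.
So b(1890) = b(0 + ((1890-0) mod 30)) = b(0) = 0.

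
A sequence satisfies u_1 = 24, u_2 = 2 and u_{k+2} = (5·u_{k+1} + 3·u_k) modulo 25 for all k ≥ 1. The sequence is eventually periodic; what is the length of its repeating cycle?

Computing terms: u_1 = 24, u_2 = 2, u_3 = 7, u_4 = 16, u_5 = 1, u_6 = 3, u_7 = 18, u_8 = 24, u_9 = 24, u_{10} = 17, u_{11} = 7, u_{12} = 11, u_{13} = 1, u_{14} = 13, u_{15} = 18, u_{16} = 4, u_{17} = 24, u_{18} = 7, u_{19} = 7, u_{20} = 6, u_{21} = 1, u_{22} = 23, u_{23} = 18, u_{24} = 9, u_{25} = 24, u_{26} = 22, u_{27} = 7, u_{28} = 1, u_{29} = 1, u_{30} = 8, u_{31} = 18, u_{32} = 14, u_{33} = 24, u_{34} = 12, u_{35} = 7, u_{36} = 21, u_{37} = 1, u_{38} = 18, u_{39} = 18, u_{40} = 19, u_{41} = 24, u_{42} = 2.
Since (u_{41}, u_{42}) = (u_1, u_2) = (24, 2) (two consecutive terms determine the rest), the sequence is periodic with period 40.

40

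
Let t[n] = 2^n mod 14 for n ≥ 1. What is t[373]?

2

Computing terms: t[1] = 2; t[2] = 4; t[3] = 8; t[4] = 2.
The sequence repeats with period 3.
(373 - 1) mod 3 = 0, so t[373] = t[1] = 2.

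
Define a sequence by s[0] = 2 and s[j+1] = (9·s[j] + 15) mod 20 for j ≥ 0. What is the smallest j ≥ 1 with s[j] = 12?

2

We have s[0] = 2; s[1] = 13; s[2] = 12; s[3] = 3; s[4] = 2.
Since s[4] = s[0] = 2, the sequence is periodic with period 4.
The value 12 first appears (with j ≥ 1) at s[2].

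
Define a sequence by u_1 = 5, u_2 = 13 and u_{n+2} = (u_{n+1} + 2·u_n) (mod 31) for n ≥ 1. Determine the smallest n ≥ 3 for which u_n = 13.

Computing terms: u_1 = 5, u_2 = 13, u_3 = 23, u_4 = 18, u_5 = 2, u_6 = 7, u_7 = 11, u_8 = 25, u_9 = 16, u_{10} = 4, u_{11} = 5, u_{12} = 13.
Since (u_{11}, u_{12}) = (u_1, u_2) = (5, 13) (two consecutive terms determine the rest), the sequence is periodic with period 10.
The value 13 next appears (with n ≥ 3) at u_{12}.

12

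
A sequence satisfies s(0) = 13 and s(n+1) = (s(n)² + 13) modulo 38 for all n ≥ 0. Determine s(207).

Listing terms: s(0) = 13,  s(1) = 30,  s(2) = 1,  s(3) = 14,  s(4) = 19,  s(5) = 32,  s(6) = 11,  s(7) = 20,  s(8) = 33,  s(9) = 0,  s(10) = 13.
Since s(10) = s(0) = 13, the sequence is periodic with period 10.
So s(207) = s(0 + ((207-0) mod 10)) = s(7) = 20.

20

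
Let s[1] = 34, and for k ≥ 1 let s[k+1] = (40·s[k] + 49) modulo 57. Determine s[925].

19

We have s[1] = 34; s[2] = 41; s[3] = 36; s[4] = 7; s[5] = 44; s[6] = 42; s[7] = 19; s[8] = 11; s[9] = 33; s[10] = 1; s[11] = 32; s[12] = 18; s[13] = 28; s[14] = 29; s[15] = 12; s[16] = 16; s[17] = 5; s[18] = 21; s[19] = 34.
The sequence repeats with period 18.
(925 - 1) mod 18 = 6, so s[925] = s[7] = 19.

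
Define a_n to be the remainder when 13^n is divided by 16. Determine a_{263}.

Computing terms: a_0 = 1, a_1 = 13, a_2 = 9, a_3 = 5, a_4 = 1.
Since a_4 = a_0 = 1, the sequence is periodic with period 4.
So a_{263} = a_{0 + ((263-0) mod 4)} = a_3 = 5.

5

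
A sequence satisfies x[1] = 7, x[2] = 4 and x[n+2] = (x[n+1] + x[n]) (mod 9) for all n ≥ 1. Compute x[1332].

We have x[1] = 7, x[2] = 4, x[3] = 2, x[4] = 6, x[5] = 8, x[6] = 5, x[7] = 4, x[8] = 0, x[9] = 4, x[10] = 4, x[11] = 8, x[12] = 3, x[13] = 2, x[14] = 5, x[15] = 7, x[16] = 3, x[17] = 1, x[18] = 4, x[19] = 5, x[20] = 0, x[21] = 5, x[22] = 5, x[23] = 1, x[24] = 6, x[25] = 7, x[26] = 4.
The sequence repeats with period 24.
So x[1332] = x[1 + ((1332-1) mod 24)] = x[12] = 3.

3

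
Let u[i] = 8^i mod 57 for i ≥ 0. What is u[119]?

50

u[0] = 1, u[1] = 8, u[2] = 7, u[3] = 56, u[4] = 49, u[5] = 50, u[6] = 1.
The sequence repeats with period 6.
So u[119] = u[0 + ((119-0) mod 6)] = u[5] = 50.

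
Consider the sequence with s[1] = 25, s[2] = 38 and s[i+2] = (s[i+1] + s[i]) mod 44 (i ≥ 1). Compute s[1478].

s[1] = 25,  s[2] = 38,  s[3] = 19,  s[4] = 13,  s[5] = 32,  s[6] = 1,  s[7] = 33,  s[8] = 34,  s[9] = 23,  s[10] = 13,  s[11] = 36,  s[12] = 5,  s[13] = 41,  s[14] = 2,  s[15] = 43,  s[16] = 1,  s[17] = 0,  s[18] = 1,  s[19] = 1,  s[20] = 2,  s[21] = 3,  s[22] = 5,  s[23] = 8,  s[24] = 13,  s[25] = 21,  s[26] = 34,  s[27] = 11,  s[28] = 1,  s[29] = 12,  s[30] = 13,  s[31] = 25,  s[32] = 38.
Since (s[31], s[32]) = (s[1], s[2]) = (25, 38) (two consecutive terms determine the rest), the sequence is periodic with period 30.
(1478 - 1) mod 30 = 7, so s[1478] = s[8] = 34.

34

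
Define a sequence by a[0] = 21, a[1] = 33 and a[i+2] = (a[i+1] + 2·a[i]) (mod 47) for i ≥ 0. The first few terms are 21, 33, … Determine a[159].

We have a[0] = 21,  a[1] = 33,  a[2] = 28,  a[3] = 0,  a[4] = 9,  a[5] = 9,  a[6] = 27,  a[7] = 45,  a[8] = 5,  a[9] = 1,  a[10] = 11,  a[11] = 13,  a[12] = 35,  a[13] = 14,  a[14] = 37,  a[15] = 18,  a[16] = 45,  a[17] = 34,  a[18] = 30,  a[19] = 4,  a[20] = 17,  a[21] = 25,  a[22] = 12,  a[23] = 15,  a[24] = 39,  a[25] = 22,  a[26] = 6,  a[27] = 3,  a[28] = 15,  a[29] = 21,  a[30] = 4,  a[31] = 46,  a[32] = 7,  a[33] = 5,  a[34] = 19,  a[35] = 29,  a[36] = 20,  a[37] = 31,  a[38] = 24,  a[39] = 39,  a[40] = 40,  a[41] = 24,  a[42] = 10,  a[43] = 11,  a[44] = 31,  a[45] = 6,  a[46] = 21,  a[47] = 33.
The sequence repeats with period 46.
(159 - 0) mod 46 = 21, so a[159] = a[21] = 25.

25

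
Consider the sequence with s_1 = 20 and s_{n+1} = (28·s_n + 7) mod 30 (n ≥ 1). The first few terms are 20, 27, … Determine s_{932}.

21

Computing terms: s_1 = 20,  s_2 = 27,  s_3 = 13,  s_4 = 11,  s_5 = 15,  s_6 = 7,  s_7 = 23,  s_8 = 21,  s_9 = 25,  s_{10} = 17,  s_{11} = 3,  s_{12} = 1,  s_{13} = 5,  s_{14} = 27.
Since s_{14} = s_2 = 27, the sequence is eventually periodic: after a pre-period of length 1 it cycles with period 12.
For n ≥ 2, s_n depends only on (n - 2) mod 12. (932 - 2) mod 12 = 6, so s_{932} = s_8 = 21.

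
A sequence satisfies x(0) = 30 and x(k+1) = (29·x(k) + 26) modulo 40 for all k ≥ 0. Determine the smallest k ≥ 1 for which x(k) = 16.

1

Listing terms: x(0) = 30, x(1) = 16, x(2) = 10, x(3) = 36, x(4) = 30.
The sequence repeats with period 4.
The value 16 first appears (with k ≥ 1) at x(1).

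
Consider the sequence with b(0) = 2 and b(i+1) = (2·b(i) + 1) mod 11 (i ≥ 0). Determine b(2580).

2

We have b(0) = 2, b(1) = 5, b(2) = 0, b(3) = 1, b(4) = 3, b(5) = 7, b(6) = 4, b(7) = 9, b(8) = 8, b(9) = 6, b(10) = 2.
The sequence repeats with period 10.
(2580 - 0) mod 10 = 0, so b(2580) = b(0) = 2.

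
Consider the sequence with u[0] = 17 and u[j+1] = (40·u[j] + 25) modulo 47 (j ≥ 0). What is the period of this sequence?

46

Computing terms: u[0] = 17; u[1] = 0; u[2] = 25; u[3] = 38; u[4] = 41; u[5] = 20; u[6] = 26; u[7] = 31; u[8] = 43; u[9] = 6; u[10] = 30; u[11] = 3; u[12] = 4; u[13] = 44; u[14] = 46; u[15] = 32; u[16] = 36; u[17] = 8; u[18] = 16; u[19] = 7; u[20] = 23; u[21] = 5; u[22] = 37; u[23] = 1; u[24] = 18; u[25] = 40; u[26] = 27; u[27] = 24; u[28] = 45; u[29] = 39; u[30] = 34; u[31] = 22; u[32] = 12; u[33] = 35; u[34] = 15; u[35] = 14; u[36] = 21; u[37] = 19; u[38] = 33; u[39] = 29; u[40] = 10; u[41] = 2; u[42] = 11; u[43] = 42; u[44] = 13; u[45] = 28; u[46] = 17.
The sequence repeats with period 46.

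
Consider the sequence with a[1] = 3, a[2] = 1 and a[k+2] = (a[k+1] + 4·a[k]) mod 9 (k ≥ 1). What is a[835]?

Computing terms: a[1] = 3; a[2] = 1; a[3] = 4; a[4] = 8; a[5] = 6; a[6] = 2; a[7] = 8; a[8] = 7; a[9] = 3; a[10] = 4; a[11] = 7; a[12] = 5; a[13] = 6; a[14] = 8; a[15] = 5; a[16] = 1; a[17] = 3; a[18] = 7; a[19] = 1; a[20] = 2; a[21] = 6; a[22] = 5; a[23] = 2; a[24] = 4; a[25] = 3; a[26] = 1.
Since (a[25], a[26]) = (a[1], a[2]) = (3, 1) (two consecutive terms determine the rest), the sequence is periodic with period 24.
(835 - 1) mod 24 = 18, so a[835] = a[19] = 1.

1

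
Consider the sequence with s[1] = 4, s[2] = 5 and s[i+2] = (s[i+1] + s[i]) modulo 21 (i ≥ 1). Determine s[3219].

9

Listing terms: s[1] = 4, s[2] = 5, s[3] = 9, s[4] = 14, s[5] = 2, s[6] = 16, s[7] = 18, s[8] = 13, s[9] = 10, s[10] = 2, s[11] = 12, s[12] = 14, s[13] = 5, s[14] = 19, s[15] = 3, s[16] = 1, s[17] = 4, s[18] = 5.
The sequence repeats with period 16.
So s[3219] = s[1 + ((3219-1) mod 16)] = s[3] = 9.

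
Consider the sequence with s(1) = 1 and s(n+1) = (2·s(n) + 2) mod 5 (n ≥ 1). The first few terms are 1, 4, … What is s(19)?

Computing terms: s(1) = 1, s(2) = 4, s(3) = 0, s(4) = 2, s(5) = 1.
The sequence repeats with period 4.
(19 - 1) mod 4 = 2, so s(19) = s(3) = 0.

0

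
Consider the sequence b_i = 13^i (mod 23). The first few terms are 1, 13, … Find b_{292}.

We have b_0 = 1; b_1 = 13; b_2 = 8; b_3 = 12; b_4 = 18; b_5 = 4; b_6 = 6; b_7 = 9; b_8 = 2; b_9 = 3; b_{10} = 16; b_{11} = 1.
Since b_{11} = b_0 = 1, the sequence is periodic with period 11.
So b_{292} = b_{0 + ((292-0) mod 11)} = b_6 = 6.

6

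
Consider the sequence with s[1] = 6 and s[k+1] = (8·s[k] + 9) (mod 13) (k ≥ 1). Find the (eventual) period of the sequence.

4

We have s[1] = 6, s[2] = 5, s[3] = 10, s[4] = 11, s[5] = 6.
The sequence repeats with period 4.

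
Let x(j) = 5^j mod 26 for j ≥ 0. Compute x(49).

Listing terms: x(0) = 1, x(1) = 5, x(2) = 25, x(3) = 21, x(4) = 1.
The sequence repeats with period 4.
(49 - 0) mod 4 = 1, so x(49) = x(1) = 5.

5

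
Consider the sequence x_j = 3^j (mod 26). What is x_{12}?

1

We have x_0 = 1; x_1 = 3; x_2 = 9; x_3 = 1.
Since x_3 = x_0 = 1, the sequence is periodic with period 3.
(12 - 0) mod 3 = 0, so x_{12} = x_0 = 1.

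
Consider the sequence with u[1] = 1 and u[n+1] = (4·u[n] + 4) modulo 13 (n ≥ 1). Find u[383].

11

Computing terms: u[1] = 1; u[2] = 8; u[3] = 10; u[4] = 5; u[5] = 11; u[6] = 9; u[7] = 1.
Since u[7] = u[1] = 1, the sequence is periodic with period 6.
So u[383] = u[1 + ((383-1) mod 6)] = u[5] = 11.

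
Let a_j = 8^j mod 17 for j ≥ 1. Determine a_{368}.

a_1 = 8,  a_2 = 13,  a_3 = 2,  a_4 = 16,  a_5 = 9,  a_6 = 4,  a_7 = 15,  a_8 = 1,  a_9 = 8.
Since a_9 = a_1 = 8, the sequence is periodic with period 8.
(368 - 1) mod 8 = 7, so a_{368} = a_8 = 1.

1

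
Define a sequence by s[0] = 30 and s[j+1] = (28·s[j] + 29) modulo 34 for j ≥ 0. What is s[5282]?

17

Computing terms: s[0] = 30,  s[1] = 19,  s[2] = 17,  s[3] = 29,  s[4] = 25,  s[5] = 15,  s[6] = 7,  s[7] = 21,  s[8] = 5,  s[9] = 33,  s[10] = 1,  s[11] = 23,  s[12] = 27,  s[13] = 3,  s[14] = 11,  s[15] = 31,  s[16] = 13,  s[17] = 19.
Since s[17] = s[1] = 19, the sequence is eventually periodic: after a pre-period of length 1 it cycles with period 16.
For j ≥ 1, s[j] depends only on (j - 1) mod 16. (5282 - 1) mod 16 = 1, so s[5282] = s[2] = 17.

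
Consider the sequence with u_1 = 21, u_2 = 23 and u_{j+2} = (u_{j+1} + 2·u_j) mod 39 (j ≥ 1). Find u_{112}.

33

We have u_1 = 21,  u_2 = 23,  u_3 = 26,  u_4 = 33,  u_5 = 7,  u_6 = 34,  u_7 = 9,  u_8 = 38,  u_9 = 17,  u_{10} = 15,  u_{11} = 10,  u_{12} = 1,  u_{13} = 21,  u_{14} = 23.
Since (u_{13}, u_{14}) = (u_1, u_2) = (21, 23) (two consecutive terms determine the rest), the sequence is periodic with period 12.
So u_{112} = u_{1 + ((112-1) mod 12)} = u_4 = 33.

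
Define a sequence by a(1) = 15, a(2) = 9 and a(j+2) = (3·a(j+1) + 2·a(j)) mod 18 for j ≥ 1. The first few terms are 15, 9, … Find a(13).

15

a(1) = 15; a(2) = 9; a(3) = 3; a(4) = 9; a(5) = 15; a(6) = 9.
Since (a(5), a(6)) = (a(1), a(2)) = (15, 9) (two consecutive terms determine the rest), the sequence is periodic with period 4.
So a(13) = a(1 + ((13-1) mod 4)) = a(1) = 15.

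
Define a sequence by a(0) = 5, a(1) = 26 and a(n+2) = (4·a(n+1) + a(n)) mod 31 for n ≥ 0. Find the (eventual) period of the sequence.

10

Computing terms: a(0) = 5,  a(1) = 26,  a(2) = 16,  a(3) = 28,  a(4) = 4,  a(5) = 13,  a(6) = 25,  a(7) = 20,  a(8) = 12,  a(9) = 6,  a(10) = 5,  a(11) = 26.
The sequence repeats with period 10.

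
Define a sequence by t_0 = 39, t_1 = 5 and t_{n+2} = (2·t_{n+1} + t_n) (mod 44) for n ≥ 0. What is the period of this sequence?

24

We have t_0 = 39,  t_1 = 5,  t_2 = 5,  t_3 = 15,  t_4 = 35,  t_5 = 41,  t_6 = 29,  t_7 = 11,  t_8 = 7,  t_9 = 25,  t_{10} = 13,  t_{11} = 7,  t_{12} = 27,  t_{13} = 17,  t_{14} = 17,  t_{15} = 7,  t_{16} = 31,  t_{17} = 25,  t_{18} = 37,  t_{19} = 11,  t_{20} = 15,  t_{21} = 41,  t_{22} = 9,  t_{23} = 15,  t_{24} = 39,  t_{25} = 5.
The sequence repeats with period 24.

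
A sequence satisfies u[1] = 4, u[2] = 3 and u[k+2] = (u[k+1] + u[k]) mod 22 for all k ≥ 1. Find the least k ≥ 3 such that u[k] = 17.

u[1] = 4,  u[2] = 3,  u[3] = 7,  u[4] = 10,  u[5] = 17,  u[6] = 5,  u[7] = 0,  u[8] = 5,  u[9] = 5,  u[10] = 10,  u[11] = 15,  u[12] = 3,  u[13] = 18,  u[14] = 21,  u[15] = 17,  u[16] = 16,  u[17] = 11,  u[18] = 5,  u[19] = 16,  u[20] = 21,  u[21] = 15,  u[22] = 14,  u[23] = 7,  u[24] = 21,  u[25] = 6,  u[26] = 5,  u[27] = 11,  u[28] = 16,  u[29] = 5,  u[30] = 21,  u[31] = 4,  u[32] = 3.
Since (u[31], u[32]) = (u[1], u[2]) = (4, 3) (two consecutive terms determine the rest), the sequence is periodic with period 30.
The value 17 first appears (with k ≥ 3) at u[5].

5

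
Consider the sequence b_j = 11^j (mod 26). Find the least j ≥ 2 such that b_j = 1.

12

We have b_1 = 11,  b_2 = 17,  b_3 = 5,  b_4 = 3,  b_5 = 7,  b_6 = 25,  b_7 = 15,  b_8 = 9,  b_9 = 21,  b_{10} = 23,  b_{11} = 19,  b_{12} = 1,  b_{13} = 11.
Since b_{13} = b_1 = 11, the sequence is periodic with period 12.
The value 1 first appears (with j ≥ 2) at b_{12}.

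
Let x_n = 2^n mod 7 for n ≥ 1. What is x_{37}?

2

Listing terms: x_1 = 2, x_2 = 4, x_3 = 1, x_4 = 2.
The sequence repeats with period 3.
So x_{37} = x_{1 + ((37-1) mod 3)} = x_1 = 2.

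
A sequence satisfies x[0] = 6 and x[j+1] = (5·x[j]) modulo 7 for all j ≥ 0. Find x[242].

3

Listing terms: x[0] = 6,  x[1] = 2,  x[2] = 3,  x[3] = 1,  x[4] = 5,  x[5] = 4,  x[6] = 6.
The sequence repeats with period 6.
So x[242] = x[0 + ((242-0) mod 6)] = x[2] = 3.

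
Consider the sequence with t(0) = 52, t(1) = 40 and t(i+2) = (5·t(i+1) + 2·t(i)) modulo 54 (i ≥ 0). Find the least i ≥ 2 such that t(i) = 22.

t(0) = 52,  t(1) = 40,  t(2) = 34,  t(3) = 34,  t(4) = 22,  t(5) = 16,  t(6) = 16,  t(7) = 4,  t(8) = 52,  t(9) = 52,  t(10) = 40.
Since (t(9), t(10)) = (t(0), t(1)) = (52, 40) (two consecutive terms determine the rest), the sequence is periodic with period 9.
The value 22 first appears (with i ≥ 2) at t(4).

4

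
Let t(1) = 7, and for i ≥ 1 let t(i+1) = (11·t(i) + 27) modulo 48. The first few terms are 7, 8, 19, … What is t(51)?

19

Listing terms: t(1) = 7; t(2) = 8; t(3) = 19; t(4) = 44; t(5) = 31; t(6) = 32; t(7) = 43; t(8) = 20; t(9) = 7.
The sequence repeats with period 8.
(51 - 1) mod 8 = 2, so t(51) = t(3) = 19.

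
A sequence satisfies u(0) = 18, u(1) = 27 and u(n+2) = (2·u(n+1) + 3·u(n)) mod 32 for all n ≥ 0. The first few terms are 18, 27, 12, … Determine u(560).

2

u(0) = 18,  u(1) = 27,  u(2) = 12,  u(3) = 9,  u(4) = 22,  u(5) = 7,  u(6) = 16,  u(7) = 21,  u(8) = 26,  u(9) = 19,  u(10) = 20,  u(11) = 1,  u(12) = 30,  u(13) = 31,  u(14) = 24,  u(15) = 13,  u(16) = 2,  u(17) = 11,  u(18) = 28,  u(19) = 25,  u(20) = 6,  u(21) = 23,  u(22) = 0,  u(23) = 5,  u(24) = 10,  u(25) = 3,  u(26) = 4,  u(27) = 17,  u(28) = 14,  u(29) = 15,  u(30) = 8,  u(31) = 29,  u(32) = 18,  u(33) = 27.
Since (u(32), u(33)) = (u(0), u(1)) = (18, 27) (two consecutive terms determine the rest), the sequence is periodic with period 32.
So u(560) = u(0 + ((560-0) mod 32)) = u(16) = 2.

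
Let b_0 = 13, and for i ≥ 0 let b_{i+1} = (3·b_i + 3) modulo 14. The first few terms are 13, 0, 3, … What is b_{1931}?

Listing terms: b_0 = 13; b_1 = 0; b_2 = 3; b_3 = 12; b_4 = 11; b_5 = 8; b_6 = 13.
The sequence repeats with period 6.
(1931 - 0) mod 6 = 5, so b_{1931} = b_5 = 8.

8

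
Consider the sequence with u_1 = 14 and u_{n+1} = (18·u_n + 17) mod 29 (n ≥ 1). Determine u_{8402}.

Listing terms: u_1 = 14; u_2 = 8; u_3 = 16; u_4 = 15; u_5 = 26; u_6 = 21; u_7 = 18; u_8 = 22; u_9 = 7; u_{10} = 27; u_{11} = 10; u_{12} = 23; u_{13} = 25; u_{14} = 3; u_{15} = 13; u_{16} = 19; u_{17} = 11; u_{18} = 12; u_{19} = 1; u_{20} = 6; u_{21} = 9; u_{22} = 5; u_{23} = 20; u_{24} = 0; u_{25} = 17; u_{26} = 4; u_{27} = 2; u_{28} = 24; u_{29} = 14.
Since u_{29} = u_1 = 14, the sequence is periodic with period 28.
So u_{8402} = u_{1 + ((8402-1) mod 28)} = u_2 = 8.

8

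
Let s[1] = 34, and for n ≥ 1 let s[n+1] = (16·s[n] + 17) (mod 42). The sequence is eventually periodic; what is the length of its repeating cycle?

3

Listing terms: s[1] = 34; s[2] = 15; s[3] = 5; s[4] = 13; s[5] = 15.
Since s[5] = s[2] = 15, the sequence is eventually periodic: after a pre-period of length 1 it cycles with period 3.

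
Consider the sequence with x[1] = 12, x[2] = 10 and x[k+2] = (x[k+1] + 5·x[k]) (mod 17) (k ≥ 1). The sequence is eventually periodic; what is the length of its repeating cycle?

Listing terms: x[1] = 12, x[2] = 10, x[3] = 2, x[4] = 1, x[5] = 11, x[6] = 16, x[7] = 3, x[8] = 15, x[9] = 13, x[10] = 3, x[11] = 0, x[12] = 15, x[13] = 15, x[14] = 5, x[15] = 12, x[16] = 3, x[17] = 12, x[18] = 10.
Since (x[17], x[18]) = (x[1], x[2]) = (12, 10) (two consecutive terms determine the rest), the sequence is periodic with period 16.

16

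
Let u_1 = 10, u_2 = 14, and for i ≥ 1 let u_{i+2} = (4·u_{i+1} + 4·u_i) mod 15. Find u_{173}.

14

u_1 = 10,  u_2 = 14,  u_3 = 6,  u_4 = 5,  u_5 = 14,  u_6 = 1,  u_7 = 0,  u_8 = 4,  u_9 = 1,  u_{10} = 5,  u_{11} = 9,  u_{12} = 11,  u_{13} = 5,  u_{14} = 4,  u_{15} = 6,  u_{16} = 10,  u_{17} = 4,  u_{18} = 11,  u_{19} = 0,  u_{20} = 14,  u_{21} = 11,  u_{22} = 10,  u_{23} = 9,  u_{24} = 1,  u_{25} = 10,  u_{26} = 14.
Since (u_{25}, u_{26}) = (u_1, u_2) = (10, 14) (two consecutive terms determine the rest), the sequence is periodic with period 24.
(173 - 1) mod 24 = 4, so u_{173} = u_5 = 14.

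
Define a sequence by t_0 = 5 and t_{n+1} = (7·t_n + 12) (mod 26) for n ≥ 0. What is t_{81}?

We have t_0 = 5; t_1 = 21; t_2 = 3; t_3 = 7; t_4 = 9; t_5 = 23; t_6 = 17; t_7 = 1; t_8 = 19; t_9 = 15; t_{10} = 13; t_{11} = 25; t_{12} = 5.
Since t_{12} = t_0 = 5, the sequence is periodic with period 12.
(81 - 0) mod 12 = 9, so t_{81} = t_9 = 15.

15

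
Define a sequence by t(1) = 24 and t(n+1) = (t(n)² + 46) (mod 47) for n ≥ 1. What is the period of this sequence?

11

Listing terms: t(1) = 24,  t(2) = 11,  t(3) = 26,  t(4) = 17,  t(5) = 6,  t(6) = 35,  t(7) = 2,  t(8) = 3,  t(9) = 8,  t(10) = 16,  t(11) = 20,  t(12) = 23,  t(13) = 11.
Since t(13) = t(2) = 11, the sequence is eventually periodic: after a pre-period of length 1 it cycles with period 11.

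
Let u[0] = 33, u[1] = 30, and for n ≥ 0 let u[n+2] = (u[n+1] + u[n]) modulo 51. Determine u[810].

18

We have u[0] = 33; u[1] = 30; u[2] = 12; u[3] = 42; u[4] = 3; u[5] = 45; u[6] = 48; u[7] = 42; u[8] = 39; u[9] = 30; u[10] = 18; u[11] = 48; u[12] = 15; u[13] = 12; u[14] = 27; u[15] = 39; u[16] = 15; u[17] = 3; u[18] = 18; u[19] = 21; u[20] = 39; u[21] = 9; u[22] = 48; u[23] = 6; u[24] = 3; u[25] = 9; u[26] = 12; u[27] = 21; u[28] = 33; u[29] = 3; u[30] = 36; u[31] = 39; u[32] = 24; u[33] = 12; u[34] = 36; u[35] = 48; u[36] = 33; u[37] = 30.
The sequence repeats with period 36.
(810 - 0) mod 36 = 18, so u[810] = u[18] = 18.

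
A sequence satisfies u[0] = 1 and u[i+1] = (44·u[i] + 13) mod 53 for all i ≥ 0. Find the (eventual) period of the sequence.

Listing terms: u[0] = 1; u[1] = 4; u[2] = 30; u[3] = 8; u[4] = 47; u[5] = 14; u[6] = 46; u[7] = 23; u[8] = 18; u[9] = 10; u[10] = 29; u[11] = 17; u[12] = 19; u[13] = 1.
The sequence repeats with period 13.

13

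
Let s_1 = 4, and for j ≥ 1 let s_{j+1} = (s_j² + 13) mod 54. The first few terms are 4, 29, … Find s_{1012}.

Listing terms: s_1 = 4, s_2 = 29, s_3 = 44, s_4 = 5, s_5 = 38, s_6 = 53, s_7 = 14, s_8 = 47, s_9 = 8, s_{10} = 23, s_{11} = 2, s_{12} = 17, s_{13} = 32, s_{14} = 11, s_{15} = 26, s_{16} = 41, s_{17} = 20, s_{18} = 35, s_{19} = 50, s_{20} = 29.
Since s_{20} = s_2 = 29, the sequence is eventually periodic: after a pre-period of length 1 it cycles with period 18.
For j ≥ 2, s_j depends only on (j - 2) mod 18. (1012 - 2) mod 18 = 2, so s_{1012} = s_4 = 5.

5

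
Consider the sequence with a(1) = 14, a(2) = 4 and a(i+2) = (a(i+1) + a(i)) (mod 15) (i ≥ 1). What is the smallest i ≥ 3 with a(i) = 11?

9

We have a(1) = 14; a(2) = 4; a(3) = 3; a(4) = 7; a(5) = 10; a(6) = 2; a(7) = 12; a(8) = 14; a(9) = 11; a(10) = 10; a(11) = 6; a(12) = 1; a(13) = 7; a(14) = 8; a(15) = 0; a(16) = 8; a(17) = 8; a(18) = 1; a(19) = 9; a(20) = 10; a(21) = 4; a(22) = 14; a(23) = 3; a(24) = 2; a(25) = 5; a(26) = 7; a(27) = 12; a(28) = 4; a(29) = 1; a(30) = 5; a(31) = 6; a(32) = 11; a(33) = 2; a(34) = 13; a(35) = 0; a(36) = 13; a(37) = 13; a(38) = 11; a(39) = 9; a(40) = 5; a(41) = 14; a(42) = 4.
Since (a(41), a(42)) = (a(1), a(2)) = (14, 4) (two consecutive terms determine the rest), the sequence is periodic with period 40.
The value 11 first appears (with i ≥ 3) at a(9).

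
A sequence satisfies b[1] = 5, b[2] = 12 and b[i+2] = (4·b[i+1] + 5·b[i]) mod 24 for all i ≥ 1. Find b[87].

b[1] = 5,  b[2] = 12,  b[3] = 1,  b[4] = 16,  b[5] = 21,  b[6] = 20,  b[7] = 17,  b[8] = 0,  b[9] = 13,  b[10] = 4,  b[11] = 9,  b[12] = 8,  b[13] = 5,  b[14] = 12.
The sequence repeats with period 12.
So b[87] = b[1 + ((87-1) mod 12)] = b[3] = 1.

1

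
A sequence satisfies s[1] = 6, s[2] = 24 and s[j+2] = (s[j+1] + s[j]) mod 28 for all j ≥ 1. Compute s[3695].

s[1] = 6, s[2] = 24, s[3] = 2, s[4] = 26, s[5] = 0, s[6] = 26, s[7] = 26, s[8] = 24, s[9] = 22, s[10] = 18, s[11] = 12, s[12] = 2, s[13] = 14, s[14] = 16, s[15] = 2, s[16] = 18, s[17] = 20, s[18] = 10, s[19] = 2, s[20] = 12, s[21] = 14, s[22] = 26, s[23] = 12, s[24] = 10, s[25] = 22, s[26] = 4, s[27] = 26, s[28] = 2, s[29] = 0, s[30] = 2, s[31] = 2, s[32] = 4, s[33] = 6, s[34] = 10, s[35] = 16, s[36] = 26, s[37] = 14, s[38] = 12, s[39] = 26, s[40] = 10, s[41] = 8, s[42] = 18, s[43] = 26, s[44] = 16, s[45] = 14, s[46] = 2, s[47] = 16, s[48] = 18, s[49] = 6, s[50] = 24.
The sequence repeats with period 48.
(3695 - 1) mod 48 = 46, so s[3695] = s[47] = 16.

16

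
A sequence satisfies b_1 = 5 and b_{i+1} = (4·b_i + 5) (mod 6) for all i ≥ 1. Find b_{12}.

We have b_1 = 5, b_2 = 1, b_3 = 3, b_4 = 5.
The sequence repeats with period 3.
(12 - 1) mod 3 = 2, so b_{12} = b_3 = 3.

3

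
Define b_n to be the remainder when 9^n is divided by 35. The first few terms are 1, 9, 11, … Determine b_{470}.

Listing terms: b_0 = 1,  b_1 = 9,  b_2 = 11,  b_3 = 29,  b_4 = 16,  b_5 = 4,  b_6 = 1.
The sequence repeats with period 6.
(470 - 0) mod 6 = 2, so b_{470} = b_2 = 11.

11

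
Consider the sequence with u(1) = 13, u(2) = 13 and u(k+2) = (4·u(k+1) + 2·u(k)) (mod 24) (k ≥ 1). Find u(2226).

0

Computing terms: u(1) = 13; u(2) = 13; u(3) = 6; u(4) = 2; u(5) = 20; u(6) = 12; u(7) = 16; u(8) = 16; u(9) = 0; u(10) = 8; u(11) = 8; u(12) = 0; u(13) = 16; u(14) = 16.
Since (u(13), u(14)) = (u(7), u(8)) = (16, 16) (two consecutive terms determine the rest), the sequence is eventually periodic: after a pre-period of length 6 it cycles with period 6.
For k ≥ 7, u(k) depends only on (k - 7) mod 6. (2226 - 7) mod 6 = 5, so u(2226) = u(12) = 0.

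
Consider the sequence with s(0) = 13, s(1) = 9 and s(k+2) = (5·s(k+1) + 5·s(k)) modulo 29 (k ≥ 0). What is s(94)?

Listing terms: s(0) = 13; s(1) = 9; s(2) = 23; s(3) = 15; s(4) = 16; s(5) = 10; s(6) = 14; s(7) = 4; s(8) = 3; s(9) = 6; s(10) = 16; s(11) = 23; s(12) = 21; s(13) = 17; s(14) = 16; s(15) = 20; s(16) = 6; s(17) = 14; s(18) = 13; s(19) = 19; s(20) = 15; s(21) = 25; s(22) = 26; s(23) = 23; s(24) = 13; s(25) = 6; s(26) = 8; s(27) = 12; s(28) = 13; s(29) = 9.
Since (s(28), s(29)) = (s(0), s(1)) = (13, 9) (two consecutive terms determine the rest), the sequence is periodic with period 28.
So s(94) = s(0 + ((94-0) mod 28)) = s(10) = 16.

16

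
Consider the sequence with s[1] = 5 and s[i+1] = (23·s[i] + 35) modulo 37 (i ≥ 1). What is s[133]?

We have s[1] = 5, s[2] = 2, s[3] = 7, s[4] = 11, s[5] = 29, s[6] = 36, s[7] = 12, s[8] = 15, s[9] = 10, s[10] = 6, s[11] = 25, s[12] = 18, s[13] = 5.
Since s[13] = s[1] = 5, the sequence is periodic with period 12.
So s[133] = s[1 + ((133-1) mod 12)] = s[1] = 5.

5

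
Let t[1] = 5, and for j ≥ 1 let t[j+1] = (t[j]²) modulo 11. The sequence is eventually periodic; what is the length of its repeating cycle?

4

Computing terms: t[1] = 5; t[2] = 3; t[3] = 9; t[4] = 4; t[5] = 5.
The sequence repeats with period 4.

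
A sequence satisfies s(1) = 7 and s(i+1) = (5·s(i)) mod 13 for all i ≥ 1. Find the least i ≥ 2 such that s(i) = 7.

5

s(1) = 7,  s(2) = 9,  s(3) = 6,  s(4) = 4,  s(5) = 7.
Since s(5) = s(1) = 7, the sequence is periodic with period 4.
The value 7 next appears (with i ≥ 2) at s(5).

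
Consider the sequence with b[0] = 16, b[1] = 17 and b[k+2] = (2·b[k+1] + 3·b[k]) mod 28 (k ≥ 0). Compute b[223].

b[0] = 16; b[1] = 17; b[2] = 26; b[3] = 19; b[4] = 4; b[5] = 9; b[6] = 2; b[7] = 3; b[8] = 12; b[9] = 5; b[10] = 18; b[11] = 23; b[12] = 16; b[13] = 17.
The sequence repeats with period 12.
So b[223] = b[0 + ((223-0) mod 12)] = b[7] = 3.

3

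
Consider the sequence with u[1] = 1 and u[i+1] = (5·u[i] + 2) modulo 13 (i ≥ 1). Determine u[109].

1

We have u[1] = 1, u[2] = 7, u[3] = 11, u[4] = 5, u[5] = 1.
The sequence repeats with period 4.
(109 - 1) mod 4 = 0, so u[109] = u[1] = 1.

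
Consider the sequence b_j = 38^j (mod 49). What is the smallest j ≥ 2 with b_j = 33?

11

b_1 = 38; b_2 = 23; b_3 = 41; b_4 = 39; b_5 = 12; b_6 = 15; b_7 = 31; b_8 = 2; b_9 = 27; b_{10} = 46; b_{11} = 33; b_{12} = 29; b_{13} = 24; b_{14} = 30; b_{15} = 13; b_{16} = 4; b_{17} = 5; b_{18} = 43; b_{19} = 17; b_{20} = 9; b_{21} = 48; b_{22} = 11; b_{23} = 26; b_{24} = 8; b_{25} = 10; b_{26} = 37; b_{27} = 34; b_{28} = 18; b_{29} = 47; b_{30} = 22; b_{31} = 3; b_{32} = 16; b_{33} = 20; b_{34} = 25; b_{35} = 19; b_{36} = 36; b_{37} = 45; b_{38} = 44; b_{39} = 6; b_{40} = 32; b_{41} = 40; b_{42} = 1; b_{43} = 38.
Since b_{43} = b_1 = 38, the sequence is periodic with period 42.
The value 33 first appears (with j ≥ 2) at b_{11}.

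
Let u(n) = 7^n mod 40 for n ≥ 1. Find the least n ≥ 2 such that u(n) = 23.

3

Computing terms: u(1) = 7,  u(2) = 9,  u(3) = 23,  u(4) = 1,  u(5) = 7.
Since u(5) = u(1) = 7, the sequence is periodic with period 4.
The value 23 first appears (with n ≥ 2) at u(3).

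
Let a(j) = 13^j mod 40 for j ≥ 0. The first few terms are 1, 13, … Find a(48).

1

Listing terms: a(0) = 1; a(1) = 13; a(2) = 9; a(3) = 37; a(4) = 1.
The sequence repeats with period 4.
So a(48) = a(0 + ((48-0) mod 4)) = a(0) = 1.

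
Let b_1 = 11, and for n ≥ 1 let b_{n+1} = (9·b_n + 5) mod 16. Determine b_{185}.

3

Computing terms: b_1 = 11, b_2 = 8, b_3 = 13, b_4 = 10, b_5 = 15, b_6 = 12, b_7 = 1, b_8 = 14, b_9 = 3, b_{10} = 0, b_{11} = 5, b_{12} = 2, b_{13} = 7, b_{14} = 4, b_{15} = 9, b_{16} = 6, b_{17} = 11.
Since b_{17} = b_1 = 11, the sequence is periodic with period 16.
(185 - 1) mod 16 = 8, so b_{185} = b_9 = 3.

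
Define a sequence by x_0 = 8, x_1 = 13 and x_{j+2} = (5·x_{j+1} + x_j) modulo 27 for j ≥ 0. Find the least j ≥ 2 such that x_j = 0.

Listing terms: x_0 = 8,  x_1 = 13,  x_2 = 19,  x_3 = 0,  x_4 = 19,  x_5 = 14,  x_6 = 8,  x_7 = 0,  x_8 = 8,  x_9 = 13.
The sequence repeats with period 8.
The value 0 first appears (with j ≥ 2) at x_3.

3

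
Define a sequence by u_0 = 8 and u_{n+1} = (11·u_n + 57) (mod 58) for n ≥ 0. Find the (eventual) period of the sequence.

28

u_0 = 8, u_1 = 29, u_2 = 28, u_3 = 17, u_4 = 12, u_5 = 15, u_6 = 48, u_7 = 5, u_8 = 54, u_9 = 13, u_{10} = 26, u_{11} = 53, u_{12} = 2, u_{13} = 21, u_{14} = 56, u_{15} = 35, u_{16} = 36, u_{17} = 47, u_{18} = 52, u_{19} = 49, u_{20} = 16, u_{21} = 1, u_{22} = 10, u_{23} = 51, u_{24} = 38, u_{25} = 11, u_{26} = 4, u_{27} = 43, u_{28} = 8.
The sequence repeats with period 28.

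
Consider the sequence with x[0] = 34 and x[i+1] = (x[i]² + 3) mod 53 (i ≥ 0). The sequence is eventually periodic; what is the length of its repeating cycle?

Listing terms: x[0] = 34, x[1] = 46, x[2] = 52, x[3] = 4, x[4] = 19, x[5] = 46.
Since x[5] = x[1] = 46, the sequence is eventually periodic: after a pre-period of length 1 it cycles with period 4.

4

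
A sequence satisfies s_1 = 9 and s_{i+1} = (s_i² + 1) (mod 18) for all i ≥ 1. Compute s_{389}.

s_1 = 9,  s_2 = 10,  s_3 = 11,  s_4 = 14,  s_5 = 17,  s_6 = 2,  s_7 = 5,  s_8 = 8,  s_9 = 11.
Since s_9 = s_3 = 11, the sequence is eventually periodic: after a pre-period of length 2 it cycles with period 6.
For i ≥ 3, s_i depends only on (i - 3) mod 6. (389 - 3) mod 6 = 2, so s_{389} = s_5 = 17.

17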